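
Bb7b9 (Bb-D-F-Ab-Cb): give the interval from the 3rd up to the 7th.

The 3rd is D and the 7th is Ab.
5 letter names make it a fifth; at 6 semitones (a half step narrower than perfect) the quality is diminished.

diminished fifth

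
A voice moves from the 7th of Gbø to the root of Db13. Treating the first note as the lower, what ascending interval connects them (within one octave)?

M6

The 7th of Gbø is Fb; the root of Db13 is Db.
Fb up to Db spans 6 letter names and 9 semitones — a major sixth.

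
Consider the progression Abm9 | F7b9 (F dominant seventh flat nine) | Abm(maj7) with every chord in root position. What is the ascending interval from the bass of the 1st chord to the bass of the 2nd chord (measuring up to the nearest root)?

The roots are Ab and F.
Ab up to F spans 6 letter names and 9 semitones — a major sixth.

major sixth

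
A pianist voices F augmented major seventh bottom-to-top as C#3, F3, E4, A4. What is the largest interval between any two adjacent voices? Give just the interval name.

major seventh

Adjacent intervals: C#3→F3 = diminished fourth; F3→E4 = major seventh; E4→A4 = perfect fourth.
The largest is F3 to E4, a major seventh (11 semitones).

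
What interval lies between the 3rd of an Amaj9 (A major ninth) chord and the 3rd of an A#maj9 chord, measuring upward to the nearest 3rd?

augmented 1st

The 3rd of Amaj9 (A major ninth) is C#; the 3rd of A#maj9 is C##.
From C# to C##: 1 semitone over a unison = augmented.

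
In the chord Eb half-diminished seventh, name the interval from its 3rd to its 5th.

minor third

The chord tones of Ebø are Eb–Gb–Bbb–Db.
So we need the interval from Gb up to Bbb.
Gb up to Bbb is 3 semitones, a half step narrower than a major third, so the interval is minor.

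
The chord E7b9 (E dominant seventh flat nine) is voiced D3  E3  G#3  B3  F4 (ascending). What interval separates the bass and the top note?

m10

The outer voices are D3 and F4.
From D to F: 15 semitones over a tenth = minor.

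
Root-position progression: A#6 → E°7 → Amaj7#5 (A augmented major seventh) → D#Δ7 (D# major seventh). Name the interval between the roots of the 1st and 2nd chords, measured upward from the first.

diminished fifth

The roots are A# and E.
5 letter names make it a fifth; at 6 semitones (a half step narrower than perfect) the quality is diminished.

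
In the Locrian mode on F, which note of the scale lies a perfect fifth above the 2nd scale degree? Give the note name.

Db

The scale is F G♭ A♭ B♭ C♭ D♭ E♭.
The 2nd scale degree is G♭; a perfect fifth above that is D♭ — scale degree 6.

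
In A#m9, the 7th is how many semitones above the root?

10

A# minor ninth is spelled A#, C#, E#, G#, B#.
A# to G# is a minor seventh: 10 semitones.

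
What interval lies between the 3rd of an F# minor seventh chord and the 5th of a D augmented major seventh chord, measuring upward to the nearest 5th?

A1

F# minor seventh has A as its 3rd, and D augmented major seventh has A# as its 5th.
A up to A# is 1 semitone, a half step wider than a perfect unison, so the interval is augmented.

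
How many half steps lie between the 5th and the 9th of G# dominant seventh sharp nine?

8

The chord tones of G#7#9 are G#, B#, D#, F#, A##.
D# to A## is an augmented fifth: 8 semitones.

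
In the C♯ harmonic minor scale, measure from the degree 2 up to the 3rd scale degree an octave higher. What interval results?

The scale runs C♯ D♯ E F♯ G♯ A B♯.
Degree 2 = D♯; degree 3 (up an octave) = E.
From D♯ to E: 13 semitones over a ninth = minor.

minor 9th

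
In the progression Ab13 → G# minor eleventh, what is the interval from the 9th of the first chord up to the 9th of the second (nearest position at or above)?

Ab13 has Bb as its 9th, and G# minor eleventh has A# as its 9th.
Bb up to A# is 12 semitones, a half step wider than a major seventh, so the interval is augmented.

augmented seventh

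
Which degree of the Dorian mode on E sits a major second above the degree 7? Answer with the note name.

E

The scale is E F♯ G A B C♯ D.
The degree 7 is D; a major second above that is E — scale degree 1.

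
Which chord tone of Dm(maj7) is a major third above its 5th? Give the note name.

C#

Spelling the chord: D, F, A, C#.
The 5th is A. A major third above A is C#.
C# is the chord's 7th.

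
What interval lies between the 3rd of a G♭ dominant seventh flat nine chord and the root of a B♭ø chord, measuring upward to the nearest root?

The 3rd of G♭ dominant seventh flat nine is B♭; the root of B♭ø is B♭.
From B♭ to B♭ is 0 semitones, exactly the perfect unison.

perfect unison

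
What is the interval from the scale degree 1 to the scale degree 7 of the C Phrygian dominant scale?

The scale runs C Db E F G Ab Bb.
The scale degree 1 is C and the 7th scale degree is Bb.
From C to Bb: 10 semitones over a seventh = minor.

minor seventh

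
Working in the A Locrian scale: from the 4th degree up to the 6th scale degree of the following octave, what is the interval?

Spelling the A Locrian scale: A Bb C D Eb F G.
So we need the interval from D up to F.
From D to F: 15 semitones over a tenth = minor.

m10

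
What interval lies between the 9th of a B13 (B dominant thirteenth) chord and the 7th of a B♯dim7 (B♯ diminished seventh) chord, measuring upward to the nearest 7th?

minor sixth

The 9th of B13 (B dominant thirteenth) is C♯; the 7th of B♯dim7 (B♯ diminished seventh) is A.
6 letter names make it a sixth; at 8 semitones (a half step narrower than major) the quality is minor.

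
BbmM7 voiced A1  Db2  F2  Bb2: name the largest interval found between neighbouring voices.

Adjacent intervals: A1→Db2 = diminished fourth; Db2→F2 = major third; F2→Bb2 = perfect fourth.
The largest is F2 to Bb2, a perfect fourth (5 semitones).

perfect fourth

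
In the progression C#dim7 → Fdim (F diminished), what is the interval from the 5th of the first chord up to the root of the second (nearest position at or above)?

minor seventh

C#dim7 has G as its 5th, and Fdim (F diminished) has F as its root.
7 letter names make it a seventh; at 10 semitones (a half step narrower than major) the quality is minor.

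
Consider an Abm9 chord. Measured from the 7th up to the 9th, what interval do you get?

Ab minor ninth: Ab Cb Eb Gb Bb.
So we need the interval from Gb up to Bb.
From Gb to Bb is 4 semitones, exactly the major third.

major 3rd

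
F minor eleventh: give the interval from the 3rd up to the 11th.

major 9th

Spelling the chord: F Ab C Eb G Bb.
3rd = Ab; 11th = Bb.
Ab up to Bb spans 9 letter names and 14 semitones — a major ninth.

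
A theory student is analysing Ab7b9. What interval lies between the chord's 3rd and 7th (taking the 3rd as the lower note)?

The chord tones of Ab7b9 (Ab dominant seventh flat nine) are Ab–C–Eb–Gb–Bbb.
3rd = C; 7th = Gb.
C up to Gb is 6 semitones, a half step narrower than a perfect fifth, so the interval is diminished.

d5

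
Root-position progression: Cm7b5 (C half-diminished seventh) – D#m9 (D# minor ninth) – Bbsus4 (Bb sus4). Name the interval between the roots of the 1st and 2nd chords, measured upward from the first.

The roots are C and D#.
C up to D# is 3 semitones, a half step wider than a major second, so the interval is augmented.

augmented second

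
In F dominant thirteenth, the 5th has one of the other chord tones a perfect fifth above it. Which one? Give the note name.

F13 (F dominant thirteenth) is spelled F, A, C, Eb, G, D.
The 5th is C. A perfect fifth above C is G.
G is the chord's 9th.

G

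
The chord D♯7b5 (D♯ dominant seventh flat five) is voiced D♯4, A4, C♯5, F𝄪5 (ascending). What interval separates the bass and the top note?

The outer voices are D♯4 and F𝄪5.
Counting 10 letters and 16 half steps from D♯ gives a major tenth.

major 10th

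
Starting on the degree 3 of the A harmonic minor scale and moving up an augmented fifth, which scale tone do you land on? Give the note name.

G#

The scale is A B C D E F G♯.
The degree 3 is C; an augmented fifth above that is G♯ — scale degree 7.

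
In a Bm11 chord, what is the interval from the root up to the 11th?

perfect eleventh

Spelling the chord: B-D-F♯-A-C♯-E.
So we need the interval from B up to E.
B up to E spans 11 letter names and 17 semitones — a perfect eleventh.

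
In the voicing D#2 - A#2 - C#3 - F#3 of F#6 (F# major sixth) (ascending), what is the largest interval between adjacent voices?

Adjacent intervals: D#2→A#2 = perfect fifth; A#2→C#3 = minor third; C#3→F#3 = perfect fourth.
The largest is D#2 to A#2, a perfect fifth (7 semitones).

perfect fifth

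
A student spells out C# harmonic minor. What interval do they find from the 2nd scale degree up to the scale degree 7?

major sixth

Spelling C# harmonic minor: C# D# E F# G# A B#.
So we need the interval from D# up to B#.
From D# to B# is 9 semitones, exactly the major sixth.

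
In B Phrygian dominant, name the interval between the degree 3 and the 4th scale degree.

minor 2nd

Spelling B Phrygian dominant: B C D♯ E F♯ G A.
Degree 3 = D♯; 4th degree = E.
2 letter names make it a second; at 1 semitone (a half step narrower than major) the quality is minor.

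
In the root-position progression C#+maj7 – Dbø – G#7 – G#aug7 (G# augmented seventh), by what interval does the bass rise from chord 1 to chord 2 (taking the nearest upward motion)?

The roots are C# and Db.
From C# to Db: 0 semitones over a second = diminished.

diminished 2nd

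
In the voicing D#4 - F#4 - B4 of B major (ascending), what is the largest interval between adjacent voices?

Adjacent intervals: D#4→F#4 = minor third; F#4→B4 = perfect fourth.
The largest is F#4 to B4, a perfect fourth (5 semitones).

P4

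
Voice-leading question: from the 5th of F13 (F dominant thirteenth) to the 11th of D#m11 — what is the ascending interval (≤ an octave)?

The 5th of F13 (F dominant thirteenth) is C; the 11th of D#m11 is G#.
C up to G# is 8 semitones, a half step wider than a perfect fifth, so the interval is augmented.

augmented 5th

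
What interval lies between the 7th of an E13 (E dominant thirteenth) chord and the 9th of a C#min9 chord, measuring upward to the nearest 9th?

The 7th of E13 (E dominant thirteenth) is D; the 9th of C#min9 is D#.
D up to D# is 1 semitone, a half step wider than a perfect unison, so the interval is augmented.

augmented unison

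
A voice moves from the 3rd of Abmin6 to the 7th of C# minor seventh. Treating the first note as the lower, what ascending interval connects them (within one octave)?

The 3rd of Abmin6 is Cb; the 7th of C# minor seventh is B.
Cb up to B is 12 semitones, a half step wider than a major seventh, so the interval is augmented.

A7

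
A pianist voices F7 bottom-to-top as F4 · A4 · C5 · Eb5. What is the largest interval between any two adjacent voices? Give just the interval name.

major third

Adjacent intervals: F4→A4 = major third; A4→C5 = minor third; C5→Eb5 = minor third.
The largest is F4 to A4, a major third (4 semitones).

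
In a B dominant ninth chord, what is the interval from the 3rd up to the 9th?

m7

B dominant ninth: B D# F# A C#.
So we need the interval from D# up to C#.
From D# to C#: 10 semitones over a seventh = minor.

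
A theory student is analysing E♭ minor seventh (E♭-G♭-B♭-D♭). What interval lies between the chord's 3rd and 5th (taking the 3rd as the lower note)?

major 3rd

3rd = G♭; 5th = B♭.
From G♭ to B♭ is 4 semitones, exactly the major third.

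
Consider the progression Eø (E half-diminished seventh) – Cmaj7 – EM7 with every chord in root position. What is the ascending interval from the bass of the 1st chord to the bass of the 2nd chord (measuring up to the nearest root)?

m6

The roots are E and C.
From E to C: 8 semitones over a sixth = minor.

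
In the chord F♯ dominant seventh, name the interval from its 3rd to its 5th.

The chord tones of F♯7 are F♯ A♯ C♯ E.
3rd = A♯; 5th = C♯.
3 letter names make it a third; at 3 semitones (a half step narrower than major) the quality is minor.

minor 3rd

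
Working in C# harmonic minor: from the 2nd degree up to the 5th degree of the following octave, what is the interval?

P11

The scale runs C# D# E F# G# A B#.
2nd degree = D#; degree 5 (up an octave) = G#.
Counting 11 letters and 17 half steps from D# gives a perfect eleventh.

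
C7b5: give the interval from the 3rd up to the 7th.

d5

C7b5 (C dominant seventh flat five): C E Gb Bb.
That puts E below Bb.
E up to Bb is 6 semitones, a half step narrower than a perfect fifth, so the interval is diminished.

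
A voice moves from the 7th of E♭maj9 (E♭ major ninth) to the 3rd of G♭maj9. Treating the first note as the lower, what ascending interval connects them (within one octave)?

The 7th of E♭maj9 (E♭ major ninth) is D; the 3rd of G♭maj9 is B♭.
6 letter names make it a sixth; at 8 semitones (a half step narrower than major) the quality is minor.

m6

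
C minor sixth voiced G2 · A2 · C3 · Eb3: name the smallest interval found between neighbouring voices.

M2

Adjacent intervals: G2→A2 = major second; A2→C3 = minor third; C3→Eb3 = minor third.
The smallest is G2 to A2, a major second (2 semitones).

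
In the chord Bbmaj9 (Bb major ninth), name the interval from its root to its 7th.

M7

Bb major ninth: Bb D F A C.
The root is Bb and the 7th is A.
Counting 7 letters and 11 half steps from Bb gives a major seventh.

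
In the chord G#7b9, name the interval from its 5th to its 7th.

The chord tones of G#7b9 are G#-B#-D#-F#-A.
That puts D# below F#.
From D# to F#: 3 semitones over a third = minor.

minor third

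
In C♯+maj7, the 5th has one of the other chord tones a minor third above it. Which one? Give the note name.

B#

The chord tones of C♯maj7#5 are C♯-E♯-G𝄪-B♯.
The 5th is G𝄪. A minor third above G𝄪 is B♯.
B♯ is the chord's 7th.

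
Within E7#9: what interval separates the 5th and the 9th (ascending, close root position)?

augmented fifth

E7#9: E–G♯–B–D–F𝄪.
That puts B below F𝄪.
5 letter names make it a fifth; at 8 semitones (a half step wider than perfect) the quality is augmented.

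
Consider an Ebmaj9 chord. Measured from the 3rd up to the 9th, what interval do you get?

Ebmaj9 (Eb major ninth): Eb G Bb D F.
So we need the interval from G up to F.
From G to F: 10 semitones over a seventh = minor.

minor seventh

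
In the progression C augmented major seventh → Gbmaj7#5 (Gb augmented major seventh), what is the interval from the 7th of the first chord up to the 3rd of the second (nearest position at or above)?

C augmented major seventh has B as its 7th, and Gbmaj7#5 (Gb augmented major seventh) has Bb as its 3rd.
8 letter names make it an octave; at 11 semitones (a half step narrower than perfect) the quality is diminished.

diminished octave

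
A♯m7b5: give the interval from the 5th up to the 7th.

major third

The chord tones of A♯ø (A♯ half-diminished seventh) are A♯-C♯-E-G♯.
So we need the interval from E up to G♯.
Counting 3 letters and 4 half steps from E gives a major third.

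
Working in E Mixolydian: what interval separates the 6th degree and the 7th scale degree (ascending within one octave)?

minor second

E mixolydian: E F♯ G♯ A B C♯ D.
6th degree = C♯; 7th degree = D.
C♯ up to D is 1 semitone, a half step narrower than a major second, so the interval is minor.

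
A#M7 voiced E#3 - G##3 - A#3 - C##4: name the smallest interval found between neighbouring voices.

minor second

Adjacent intervals: E#3→G##3 = major third; G##3→A#3 = minor second; A#3→C##4 = major third.
The smallest is G##3 to A#3, a minor second (1 semitone).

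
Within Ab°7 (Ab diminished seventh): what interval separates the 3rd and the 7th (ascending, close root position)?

Abdim7: Ab–Cb–Ebb–Gbb.
The 3rd is Cb and the 7th is Gbb.
Cb up to Gbb is 6 semitones, a half step narrower than a perfect fifth, so the interval is diminished.

diminished 5th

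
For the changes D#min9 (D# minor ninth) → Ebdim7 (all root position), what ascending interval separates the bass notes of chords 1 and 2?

The roots are D# and Eb.
D# up to Eb is 0 semitones, a whole step narrower than a major second, so the interval is diminished.

diminished second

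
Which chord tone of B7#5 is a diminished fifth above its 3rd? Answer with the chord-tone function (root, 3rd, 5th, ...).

Baug7 is spelled B–D♯–F𝄪–A.
The 3rd is D♯. A diminished fifth above D♯ is A.
A is the chord's 7th.

7th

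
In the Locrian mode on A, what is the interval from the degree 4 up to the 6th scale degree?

m3

Spelling the Locrian mode on A: A Bb C D Eb F G.
The degree 4 is D and the scale degree 6 is F.
3 letter names make it a third; at 3 semitones (a half step narrower than major) the quality is minor.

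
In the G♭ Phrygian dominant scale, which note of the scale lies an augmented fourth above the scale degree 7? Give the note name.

The scale is G♭ A𝄫 B♭ C♭ D♭ E𝄫 F♭.
The scale degree 7 is F♭; an augmented fourth above that is B♭ — scale degree 3.

Bb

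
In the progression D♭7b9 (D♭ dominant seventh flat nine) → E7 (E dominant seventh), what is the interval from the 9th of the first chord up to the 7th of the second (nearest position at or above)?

augmented 7th

D♭7b9 (D♭ dominant seventh flat nine) has E𝄫 as its 9th, and E7 (E dominant seventh) has D as its 7th.
From E𝄫 to D: 12 semitones over a seventh = augmented.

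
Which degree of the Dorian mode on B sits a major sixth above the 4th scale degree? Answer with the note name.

The scale is B C# D E F# G# A.
The 4th scale degree is E; a major sixth above that is C# — scale degree 2.

C#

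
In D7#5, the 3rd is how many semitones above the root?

Spelling the chord: D F# A# C.
D to F# is a major third: 4 semitones.

4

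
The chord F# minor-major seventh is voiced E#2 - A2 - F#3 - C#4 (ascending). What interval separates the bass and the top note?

The outer voices are E#2 and C#4.
13 letter names make it a thirteenth; at 20 semitones (a half step narrower than major) the quality is minor.

m13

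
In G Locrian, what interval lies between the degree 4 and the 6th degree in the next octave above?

Spelling G Locrian: G A♭ B♭ C D♭ E♭ F.
So we need the interval from C up to E♭.
C up to E♭ is 15 semitones, a half step narrower than a major tenth, so the interval is minor.

m10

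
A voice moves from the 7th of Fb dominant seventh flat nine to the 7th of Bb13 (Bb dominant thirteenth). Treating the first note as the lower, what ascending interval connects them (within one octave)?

augmented 4th

Fb dominant seventh flat nine has Ebb as its 7th, and Bb13 (Bb dominant thirteenth) has Ab as its 7th.
Ebb up to Ab is 6 semitones, a half step wider than a perfect fourth, so the interval is augmented.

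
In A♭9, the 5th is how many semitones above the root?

7

Spelling the chord: A♭ C E♭ G♭ B♭.
A♭ to E♭ is a perfect fifth: 7 semitones.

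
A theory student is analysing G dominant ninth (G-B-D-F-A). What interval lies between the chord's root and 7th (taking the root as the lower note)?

So we need the interval from G up to F.
From G to F: 10 semitones over a seventh = minor.

minor seventh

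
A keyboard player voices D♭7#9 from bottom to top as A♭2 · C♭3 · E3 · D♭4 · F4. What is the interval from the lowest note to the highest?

major thirteenth

The outer voices are A♭2 and F4.
A♭ up to F spans 13 letter names and 21 semitones — a major thirteenth.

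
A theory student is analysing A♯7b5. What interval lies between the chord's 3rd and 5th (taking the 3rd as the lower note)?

diminished 3rd

The chord tones of A♯7b5 are A♯, C𝄪, E, G♯.
3rd = C𝄪; 5th = E.
C𝄪 up to E is 2 semitones, a whole step narrower than a major third, so the interval is diminished.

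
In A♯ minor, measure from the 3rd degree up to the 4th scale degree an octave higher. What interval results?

M9

A♯ natural minor: A♯ B♯ C♯ D♯ E♯ F♯ G♯.
That puts C♯ below D♯.
Counting 9 letters and 14 half steps from C♯ gives a major ninth.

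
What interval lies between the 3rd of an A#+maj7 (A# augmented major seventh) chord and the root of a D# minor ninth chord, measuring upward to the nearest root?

m2

A#+maj7 (A# augmented major seventh) has C## as its 3rd, and D# minor ninth has D# as its root.
C## up to D# is 1 semitone, a half step narrower than a major second, so the interval is minor.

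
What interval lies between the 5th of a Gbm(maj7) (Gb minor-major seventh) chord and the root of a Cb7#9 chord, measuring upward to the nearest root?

minor 7th

Gbm(maj7) (Gb minor-major seventh) has Db as its 5th, and Cb7#9 has Cb as its root.
Db up to Cb is 10 semitones, a half step narrower than a major seventh, so the interval is minor.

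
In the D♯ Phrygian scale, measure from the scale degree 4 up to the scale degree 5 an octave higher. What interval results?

Spelling the D♯ Phrygian scale: D♯ E F♯ G♯ A♯ B C♯.
That puts G♯ below A♯.
G♯ up to A♯ spans 9 letter names and 14 semitones — a major ninth.

major 9th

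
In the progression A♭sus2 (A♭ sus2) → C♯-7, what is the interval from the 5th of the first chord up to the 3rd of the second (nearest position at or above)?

augmented unison

A♭sus2 (A♭ sus2) has E♭ as its 5th, and C♯-7 has E as its 3rd.
From E♭ to E: 1 semitone over a unison = augmented.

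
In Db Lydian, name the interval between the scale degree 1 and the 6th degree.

Spelling Db Lydian: Db Eb F G Ab Bb C.
Scale degree 1 = Db; 6th scale degree = Bb.
Counting 6 letters and 9 half steps from Db gives a major sixth.

major 6th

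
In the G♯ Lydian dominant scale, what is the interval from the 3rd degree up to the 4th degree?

major second

Spelling the G♯ Lydian dominant scale: G♯ A♯ B♯ C𝄪 D♯ E♯ F♯.
So we need the interval from B♯ up to C𝄪.
Counting 2 letters and 2 half steps from B♯ gives a major second.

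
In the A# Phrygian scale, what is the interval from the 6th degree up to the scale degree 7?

Spelling the A# Phrygian scale: A# B C# D# E# F# G#.
The 6th degree is F# and the 7th degree is G#.
Counting 2 letters and 2 half steps from F# gives a major second.

major 2nd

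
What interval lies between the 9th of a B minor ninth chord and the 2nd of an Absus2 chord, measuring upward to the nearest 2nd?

diminished seventh

B minor ninth has C# as its 9th, and Absus2 has Bb as its 2nd.
From C# to Bb: 9 semitones over a seventh = diminished.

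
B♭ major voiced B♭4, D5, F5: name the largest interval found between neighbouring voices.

major third

Adjacent intervals: B♭4→D5 = major third; D5→F5 = minor third.
The largest is B♭4 to D5, a major third (4 semitones).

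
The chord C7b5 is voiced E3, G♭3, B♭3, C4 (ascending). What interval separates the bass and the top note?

The outer voices are E3 and C4.
6 letter names make it a sixth; at 8 semitones (a half step narrower than major) the quality is minor.

minor 6th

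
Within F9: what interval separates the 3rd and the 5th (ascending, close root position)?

The chord tones of F9 (F dominant ninth) are F, A, C, E♭, G.
That puts A below C.
From A to C: 3 semitones over a third = minor.

minor third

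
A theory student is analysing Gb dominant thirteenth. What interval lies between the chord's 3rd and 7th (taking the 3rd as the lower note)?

d5

Spelling the chord: Gb, Bb, Db, Fb, Ab, Eb.
So we need the interval from Bb up to Fb.
Bb up to Fb is 6 semitones, a half step narrower than a perfect fifth, so the interval is diminished.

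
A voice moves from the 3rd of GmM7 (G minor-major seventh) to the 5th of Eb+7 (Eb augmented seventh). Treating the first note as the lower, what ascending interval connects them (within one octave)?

augmented unison

The 3rd of GmM7 (G minor-major seventh) is Bb; the 5th of Eb+7 (Eb augmented seventh) is B.
From Bb to B: 1 semitone over a unison = augmented.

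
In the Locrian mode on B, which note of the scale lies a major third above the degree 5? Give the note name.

The scale is B C D E F G A.
The degree 5 is F; a major third above that is A — scale degree 7.

A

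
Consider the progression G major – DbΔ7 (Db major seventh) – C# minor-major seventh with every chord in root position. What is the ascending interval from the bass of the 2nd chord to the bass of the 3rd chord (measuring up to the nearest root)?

The roots are Db and C#.
Db up to C# is 12 semitones, a half step wider than a major seventh, so the interval is augmented.

augmented seventh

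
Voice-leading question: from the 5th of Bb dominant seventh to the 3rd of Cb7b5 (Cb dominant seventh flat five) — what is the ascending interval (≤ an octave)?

Bb dominant seventh has F as its 5th, and Cb7b5 (Cb dominant seventh flat five) has Eb as its 3rd.
7 letter names make it a seventh; at 10 semitones (a half step narrower than major) the quality is minor.

minor seventh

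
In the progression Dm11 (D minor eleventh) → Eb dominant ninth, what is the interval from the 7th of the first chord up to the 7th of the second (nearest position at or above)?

The 7th of Dm11 (D minor eleventh) is C; the 7th of Eb dominant ninth is Db.
C up to Db is 1 semitone, a half step narrower than a major second, so the interval is minor.

m2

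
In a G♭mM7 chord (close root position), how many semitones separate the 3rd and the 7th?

8

G♭m(maj7) (G♭ minor-major seventh): G♭, B𝄫, D♭, F.
B𝄫 to F is an augmented fifth: 8 semitones.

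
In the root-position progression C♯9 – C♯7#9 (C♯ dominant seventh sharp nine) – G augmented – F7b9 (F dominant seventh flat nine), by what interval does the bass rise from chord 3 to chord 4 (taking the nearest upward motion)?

The roots are G and F.
7 letter names make it a seventh; at 10 semitones (a half step narrower than major) the quality is minor.

minor 7th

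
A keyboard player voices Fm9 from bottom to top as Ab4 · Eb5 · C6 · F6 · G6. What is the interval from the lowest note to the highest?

The outer voices are Ab4 and G6.
From Ab to G is 23 semitones, exactly the major fourteenth.

major fourteenth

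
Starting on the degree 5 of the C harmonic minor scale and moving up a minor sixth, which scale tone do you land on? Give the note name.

The scale is C D Eb F G Ab B.
The degree 5 is G; a minor sixth above that is Eb — scale degree 3.

Eb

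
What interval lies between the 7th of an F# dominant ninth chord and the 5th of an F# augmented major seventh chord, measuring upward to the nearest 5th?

augmented sixth

The 7th of F# dominant ninth is E; the 5th of F# augmented major seventh is C##.
E up to C## is 10 semitones, a half step wider than a major sixth, so the interval is augmented.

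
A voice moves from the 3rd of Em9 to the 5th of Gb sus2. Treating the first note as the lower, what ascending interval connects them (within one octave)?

diminished 5th

Em9 has G as its 3rd, and Gb sus2 has Db as its 5th.
G up to Db is 6 semitones, a half step narrower than a perfect fifth, so the interval is diminished.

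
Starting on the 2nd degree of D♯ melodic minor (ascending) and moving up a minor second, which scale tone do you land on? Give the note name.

The scale is D♯ E♯ F♯ G♯ A♯ B♯ C𝄪.
The 2nd degree is E♯; a minor second above that is F♯ — scale degree 3.

F#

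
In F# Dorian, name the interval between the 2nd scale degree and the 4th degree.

F# dorian: F# G# A B C# D# E.
2nd scale degree = G#; scale degree 4 = B.
3 letter names make it a third; at 3 semitones (a half step narrower than major) the quality is minor.

m3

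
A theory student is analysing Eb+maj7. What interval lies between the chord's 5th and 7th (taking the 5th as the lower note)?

minor third

The chord tones of Eb+maj7 are Eb-G-B-D.
5th = B; 7th = D.
B up to D is 3 semitones, a half step narrower than a major third, so the interval is minor.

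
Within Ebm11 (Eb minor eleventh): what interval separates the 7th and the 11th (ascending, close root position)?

Spelling the chord: Eb–Gb–Bb–Db–F–Ab.
That puts Db below Ab.
From Db to Ab is 7 semitones, exactly the perfect fifth.

perfect fifth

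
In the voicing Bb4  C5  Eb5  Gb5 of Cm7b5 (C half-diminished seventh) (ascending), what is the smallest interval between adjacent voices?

major 2nd

Adjacent intervals: Bb4→C5 = major second; C5→Eb5 = minor third; Eb5→Gb5 = minor third.
The smallest is Bb4 to C5, a major second (2 semitones).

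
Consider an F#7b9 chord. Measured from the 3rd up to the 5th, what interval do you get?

Spelling the chord: F# A# C# E G.
So we need the interval from A# up to C#.
A# up to C# is 3 semitones, a half step narrower than a major third, so the interval is minor.

minor third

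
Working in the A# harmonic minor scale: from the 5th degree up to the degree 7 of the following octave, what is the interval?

major tenth

Spelling the A# harmonic minor scale: A# B# C# D# E# F# G##.
That puts E# below G##.
Counting 10 letters and 16 half steps from E# gives a major tenth.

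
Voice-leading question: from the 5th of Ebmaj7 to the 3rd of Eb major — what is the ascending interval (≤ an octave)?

major sixth

Ebmaj7 has Bb as its 5th, and Eb major has G as its 3rd.
Bb up to G spans 6 letter names and 9 semitones — a major sixth.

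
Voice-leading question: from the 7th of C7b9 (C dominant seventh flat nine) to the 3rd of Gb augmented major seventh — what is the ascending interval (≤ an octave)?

C7b9 (C dominant seventh flat nine) has Bb as its 7th, and Gb augmented major seventh has Bb as its 3rd.
Counting 1 letters and 0 half steps from Bb gives a perfect unison.

perfect unison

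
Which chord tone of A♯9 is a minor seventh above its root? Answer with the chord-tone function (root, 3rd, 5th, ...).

7th

The chord tones of A♯9 are A♯-C𝄪-E♯-G♯-B♯.
The root is A♯. A minor seventh above A♯ is G♯.
G♯ is the chord's 7th.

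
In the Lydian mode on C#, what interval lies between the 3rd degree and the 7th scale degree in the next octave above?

Spelling the Lydian mode on C#: C# D# E# F## G# A# B#.
The 3rd degree is E# and the 7th scale degree (up an octave) is B#.
E# up to B# spans 12 letter names and 19 semitones — a perfect twelfth.

perfect twelfth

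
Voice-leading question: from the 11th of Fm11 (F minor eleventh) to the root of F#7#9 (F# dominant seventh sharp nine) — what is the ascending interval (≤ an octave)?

Fm11 (F minor eleventh) has Bb as its 11th, and F#7#9 (F# dominant seventh sharp nine) has F# as its root.
Bb up to F# is 8 semitones, a half step wider than a perfect fifth, so the interval is augmented.

A5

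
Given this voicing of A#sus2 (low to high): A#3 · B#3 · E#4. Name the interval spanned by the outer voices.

perfect fifth

The outer voices are A#3 and E#4.
Counting 5 letters and 7 half steps from A# gives a perfect fifth.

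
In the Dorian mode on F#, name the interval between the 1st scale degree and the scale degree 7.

minor seventh

Spelling the Dorian mode on F#: F# G# A B C# D# E.
The 1st scale degree is F# and the scale degree 7 is E.
From F# to E: 10 semitones over a seventh = minor.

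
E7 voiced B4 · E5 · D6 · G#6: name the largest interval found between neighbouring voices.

Adjacent intervals: B4→E5 = perfect fourth; E5→D6 = minor seventh; D6→G#6 = augmented fourth.
The largest is E5 to D6, a minor seventh (10 semitones).

minor seventh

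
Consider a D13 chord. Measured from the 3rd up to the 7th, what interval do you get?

D13 (D dominant thirteenth) is spelled D–F#–A–C–E–B.
So we need the interval from F# up to C.
From F# to C: 6 semitones over a fifth = diminished.
That tritone between 3rd and 7th is what gives the dominant seventh its pull toward resolution.

diminished 5th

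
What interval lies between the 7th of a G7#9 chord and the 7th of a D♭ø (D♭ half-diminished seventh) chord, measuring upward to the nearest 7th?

diminished fifth

G7#9 has F as its 7th, and D♭ø (D♭ half-diminished seventh) has C♭ as its 7th.
From F to C♭: 6 semitones over a fifth = diminished.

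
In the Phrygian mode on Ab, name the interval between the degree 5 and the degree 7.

The scale runs Ab Bbb Cb Db Eb Fb Gb.
That puts Eb below Gb.
Eb up to Gb is 3 semitones, a half step narrower than a major third, so the interval is minor.

minor third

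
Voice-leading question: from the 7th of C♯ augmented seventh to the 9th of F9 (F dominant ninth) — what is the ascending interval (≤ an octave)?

C♯ augmented seventh has B as its 7th, and F9 (F dominant ninth) has G as its 9th.
6 letter names make it a sixth; at 8 semitones (a half step narrower than major) the quality is minor.

minor sixth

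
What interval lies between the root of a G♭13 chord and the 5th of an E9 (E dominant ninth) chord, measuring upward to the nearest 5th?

augmented 3rd

G♭13 has G♭ as its root, and E9 (E dominant ninth) has B as its 5th.
3 letter names make it a third; at 5 semitones (a half step wider than major) the quality is augmented.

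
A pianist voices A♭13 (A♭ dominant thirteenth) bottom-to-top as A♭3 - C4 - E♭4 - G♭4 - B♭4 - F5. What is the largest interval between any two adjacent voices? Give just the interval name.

Adjacent intervals: A♭3→C4 = major third; C4→E♭4 = minor third; E♭4→G♭4 = minor third; G♭4→B♭4 = major third; B♭4→F5 = perfect fifth.
The largest is B♭4 to F5, a perfect fifth (7 semitones).

perfect fifth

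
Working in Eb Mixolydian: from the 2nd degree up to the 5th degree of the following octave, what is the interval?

P11

The scale runs Eb F G Ab Bb C Db.
2nd degree = F; 5th scale degree (up an octave) = Bb.
F up to Bb spans 11 letter names and 17 semitones — a perfect eleventh.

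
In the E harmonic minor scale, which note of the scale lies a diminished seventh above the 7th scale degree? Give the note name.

The scale is E F# G A B C D#.
The 7th scale degree is D#; a diminished seventh above that is C — scale degree 6.

C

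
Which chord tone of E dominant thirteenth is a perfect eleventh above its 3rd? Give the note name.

C#

Spelling the chord: E G# B D F# C#.
The 3rd is G#. A perfect eleventh above G# is C#.
C# is the chord's 13th.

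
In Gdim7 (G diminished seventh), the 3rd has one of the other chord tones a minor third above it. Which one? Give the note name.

The chord tones of Gdim7 are G–Bb–Db–Fb.
The 3rd is Bb. A minor third above Bb is Db.
Db is the chord's 5th.

Db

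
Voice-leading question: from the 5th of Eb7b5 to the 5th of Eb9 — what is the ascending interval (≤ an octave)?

The 5th of Eb7b5 is Bbb; the 5th of Eb9 is Bb.
1 letter names make it a unison; at 1 semitone (a half step wider than perfect) the quality is augmented.

augmented unison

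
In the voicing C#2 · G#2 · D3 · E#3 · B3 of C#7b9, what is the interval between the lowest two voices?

Those voices are C#2 and G#2.
Counting 5 letters and 7 half steps from C# gives a perfect fifth.

perfect fifth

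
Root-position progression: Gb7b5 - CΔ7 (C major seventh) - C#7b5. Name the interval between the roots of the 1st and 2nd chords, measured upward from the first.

augmented fourth

The roots are Gb and C.
4 letter names make it a fourth; at 6 semitones (a half step wider than perfect) the quality is augmented.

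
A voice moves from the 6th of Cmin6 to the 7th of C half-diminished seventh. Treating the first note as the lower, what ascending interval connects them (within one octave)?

The 6th of Cmin6 is A; the 7th of C half-diminished seventh is Bb.
2 letter names make it a second; at 1 semitone (a half step narrower than major) the quality is minor.

minor second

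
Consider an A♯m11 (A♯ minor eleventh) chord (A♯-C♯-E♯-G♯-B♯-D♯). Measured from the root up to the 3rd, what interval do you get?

minor third

So we need the interval from A♯ up to C♯.
A♯ up to C♯ is 3 semitones, a half step narrower than a major third, so the interval is minor.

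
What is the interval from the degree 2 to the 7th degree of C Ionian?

Spelling C Ionian: C D E F G A B.
Degree 2 = D; degree 7 = B.
D up to B spans 6 letter names and 9 semitones — a major sixth.

M6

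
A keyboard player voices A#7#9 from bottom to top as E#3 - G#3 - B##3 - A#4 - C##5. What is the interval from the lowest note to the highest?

The outer voices are E#3 and C##5.
Counting 13 letters and 21 half steps from E# gives a major thirteenth.

M13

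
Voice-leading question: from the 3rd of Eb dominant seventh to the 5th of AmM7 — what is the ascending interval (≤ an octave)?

major sixth

The 3rd of Eb dominant seventh is G; the 5th of AmM7 is E.
Counting 6 letters and 9 half steps from G gives a major sixth.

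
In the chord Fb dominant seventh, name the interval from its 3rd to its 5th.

Spelling the chord: Fb Ab Cb Ebb.
So we need the interval from Ab up to Cb.
Ab up to Cb is 3 semitones, a half step narrower than a major third, so the interval is minor.

minor 3rd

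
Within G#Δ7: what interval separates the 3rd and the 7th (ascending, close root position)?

perfect 5th

G#M7 (G# major seventh) is spelled G# B# D# F##.
So we need the interval from B# up to F##.
From B# to F## is 7 semitones, exactly the perfect fifth.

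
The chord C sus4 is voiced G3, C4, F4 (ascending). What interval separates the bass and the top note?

The outer voices are G3 and F4.
G up to F is 10 semitones, a half step narrower than a major seventh, so the interval is minor.

minor seventh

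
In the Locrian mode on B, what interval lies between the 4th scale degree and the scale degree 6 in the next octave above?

minor 10th

The scale runs B C D E F G A.
That puts E below G.
From E to G: 15 semitones over a tenth = minor.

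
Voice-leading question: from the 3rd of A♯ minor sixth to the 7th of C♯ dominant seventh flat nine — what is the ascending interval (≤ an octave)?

m7

A♯ minor sixth has C♯ as its 3rd, and C♯ dominant seventh flat nine has B as its 7th.
From C♯ to B: 10 semitones over a seventh = minor.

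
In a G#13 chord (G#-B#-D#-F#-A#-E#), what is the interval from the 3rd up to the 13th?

So we need the interval from B# up to E#.
Counting 11 letters and 17 half steps from B# gives a perfect eleventh.

perfect eleventh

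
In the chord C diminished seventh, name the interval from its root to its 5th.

Cdim7 is spelled C-Eb-Gb-Bbb.
So we need the interval from C up to Gb.
C up to Gb is 6 semitones, a half step narrower than a perfect fifth, so the interval is diminished.

diminished 5th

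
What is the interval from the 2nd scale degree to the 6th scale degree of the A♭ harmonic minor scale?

A♭ harmonic minor: A♭ B♭ C♭ D♭ E♭ F♭ G.
The 2nd scale degree is B♭ and the scale degree 6 is F♭.
5 letter names make it a fifth; at 6 semitones (a half step narrower than perfect) the quality is diminished.

diminished fifth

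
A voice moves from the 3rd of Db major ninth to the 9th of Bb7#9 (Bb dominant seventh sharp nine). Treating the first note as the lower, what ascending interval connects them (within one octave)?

augmented fifth

The 3rd of Db major ninth is F; the 9th of Bb7#9 (Bb dominant seventh sharp nine) is C#.
5 letter names make it a fifth; at 8 semitones (a half step wider than perfect) the quality is augmented.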